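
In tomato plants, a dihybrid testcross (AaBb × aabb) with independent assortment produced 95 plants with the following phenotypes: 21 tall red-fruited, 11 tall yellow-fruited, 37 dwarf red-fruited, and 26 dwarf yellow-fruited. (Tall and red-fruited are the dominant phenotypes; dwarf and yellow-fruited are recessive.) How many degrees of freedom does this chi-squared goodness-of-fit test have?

A dihybrid testcross with independent assortment gives a 1:1:1:1 ratio.
A goodness-of-fit test with 4 phenotype classes has df = 4 − 1 = 3.

3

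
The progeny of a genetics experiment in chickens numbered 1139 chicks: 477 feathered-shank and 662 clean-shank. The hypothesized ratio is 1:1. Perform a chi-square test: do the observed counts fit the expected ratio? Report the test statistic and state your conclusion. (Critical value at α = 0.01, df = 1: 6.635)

Under the 1:1 hypothesis (Σ ratio = 2, N = 1139):
  feathered-shank: 1139 × 1/2 = 569.5
  clean-shank: 1139 × 1/2 = 569.5
χ² = Σ (O − E)² / E
  feathered-shank: (477 − 569.5)² / 569.5 = 15.0241
  clean-shank: (662 − 569.5)² / 569.5 = 15.0241
χ² = 15.0241 + 15.0241 = 30.0482 ≈ 30.048
Degrees of freedom = 2 − 1 = 1; critical value at α = 0.01 is 6.635.
Since 30.048 > 6.635, we reject the null hypothesis — the data do not fit the 1:1 ratio.

30.048; not consistent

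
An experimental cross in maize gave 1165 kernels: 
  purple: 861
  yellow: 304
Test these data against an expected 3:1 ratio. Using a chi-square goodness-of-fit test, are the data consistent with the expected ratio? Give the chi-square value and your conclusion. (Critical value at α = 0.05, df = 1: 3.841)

0.744; consistent

Under the 3:1 hypothesis (Σ ratio = 4, N = 1165):
  purple: 1165 × 3/4 = 873.75
  yellow: 1165 × 1/4 = 291.25
χ² = Σ (O − E)² / E
  purple: (861 − 873.75)² / 873.75 = 0.1861
  yellow: (304 − 291.25)² / 291.25 = 0.5582
χ² = 0.1861 + 0.5582 = 0.7443 ≈ 0.744
Degrees of freedom = 2 − 1 = 1; critical value at α = 0.05 is 3.841.
Since 0.744 < 3.841, we fail to reject the null hypothesis — the data are consistent with the 3:1 ratio.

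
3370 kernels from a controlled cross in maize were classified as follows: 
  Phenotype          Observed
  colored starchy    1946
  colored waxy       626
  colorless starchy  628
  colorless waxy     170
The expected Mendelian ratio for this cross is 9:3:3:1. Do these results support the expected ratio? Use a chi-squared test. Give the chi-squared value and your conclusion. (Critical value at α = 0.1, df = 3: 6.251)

9.253; not consistent

Total ratio parts = 16. Expected numbers out of 3370:
  colored starchy: 3370 × 9/16 = 1895.625
  colored waxy: 3370 × 3/16 = 631.875
  colorless starchy: 3370 × 3/16 = 631.875
  colorless waxy: 3370 × 1/16 = 210.625
χ² = Σ (O − E)² / E
  colored starchy: (1946 − 1895.625)² / 1895.625 = 1.3387
  colored waxy: (626 − 631.875)² / 631.875 = 0.0546
  colorless starchy: (628 − 631.875)² / 631.875 = 0.0238
  colorless waxy: (170 − 210.625)² / 210.625 = 7.8357
χ² = 1.3387 + 0.0546 + 0.0238 + 7.8357 = 9.2528 ≈ 9.253
Degrees of freedom = 4 − 1 = 3; critical value at α = 0.1 is 6.251.
Since 9.253 > 6.251, we reject the null hypothesis — the data do not fit the 9:3:3:1 ratio.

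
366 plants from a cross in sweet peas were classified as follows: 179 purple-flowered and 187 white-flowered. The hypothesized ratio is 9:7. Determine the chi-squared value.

8.019

Under the 9:7 hypothesis (Σ ratio = 16, N = 366):
  purple-flowered: 366 × 9/16 = 205.875
  white-flowered: 366 × 7/16 = 160.125
χ² = Σ (O − E)² / E
  purple-flowered: (179 − 205.875)² / 205.875 = 3.5083
  white-flowered: (187 − 160.125)² / 160.125 = 4.5106
χ² = 3.5083 + 4.5106 = 8.0189 ≈ 8.019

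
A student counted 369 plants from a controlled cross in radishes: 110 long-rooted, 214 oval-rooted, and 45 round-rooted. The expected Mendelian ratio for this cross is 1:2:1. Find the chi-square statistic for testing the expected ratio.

The 1:2:1 ratio has 4 parts, so with N = 369 the expected counts are:
  long-rooted: 369 × 1/4 = 92.25
  oval-rooted: 369 × 2/4 = 184.5
  round-rooted: 369 × 1/4 = 92.25
χ² = Σ (O − E)² / E
  long-rooted: (110 − 92.25)² / 92.25 = 3.4153
  oval-rooted: (214 − 184.5)² / 184.5 = 4.7168
  round-rooted: (45 − 92.25)² / 92.25 = 24.2012
χ² = 3.4153 + 4.7168 + 24.2012 = 32.3333 ≈ 32.333

32.333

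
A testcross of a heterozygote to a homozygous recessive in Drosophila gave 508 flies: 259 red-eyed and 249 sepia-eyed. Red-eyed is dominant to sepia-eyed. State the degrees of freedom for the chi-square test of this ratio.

1

A testcross of a heterozygote (Aa × aa) gives a 1:1 phenotypic ratio.
A goodness-of-fit test with 2 phenotype classes has df = 2 − 1 = 1.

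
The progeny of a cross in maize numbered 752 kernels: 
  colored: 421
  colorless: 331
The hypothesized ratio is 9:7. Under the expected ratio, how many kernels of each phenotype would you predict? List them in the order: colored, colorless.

423, 329

Total ratio parts = 16. Expected numbers out of 752:
  colored: 752 × 9/16 = 423
  colorless: 752 × 7/16 = 329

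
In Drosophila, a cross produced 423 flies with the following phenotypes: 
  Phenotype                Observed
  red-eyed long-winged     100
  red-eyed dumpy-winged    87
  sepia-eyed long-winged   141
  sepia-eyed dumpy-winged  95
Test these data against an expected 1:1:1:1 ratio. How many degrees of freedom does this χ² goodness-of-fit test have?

A goodness-of-fit test with 4 phenotype classes has df = 4 − 1 = 3.

3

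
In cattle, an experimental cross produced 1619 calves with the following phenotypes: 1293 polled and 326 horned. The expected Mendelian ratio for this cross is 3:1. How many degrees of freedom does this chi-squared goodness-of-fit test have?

A goodness-of-fit test with 2 phenotype classes has df = 2 − 1 = 1.

1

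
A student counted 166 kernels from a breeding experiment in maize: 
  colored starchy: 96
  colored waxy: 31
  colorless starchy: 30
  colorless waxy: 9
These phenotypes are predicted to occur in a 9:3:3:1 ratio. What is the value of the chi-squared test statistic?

The 9:3:3:1 ratio has 16 parts, so with N = 166 the expected counts are:
  colored starchy: 166 × 9/16 = 93.375
  colored waxy: 166 × 3/16 = 31.125
  colorless starchy: 166 × 3/16 = 31.125
  colorless waxy: 166 × 1/16 = 10.375
χ² = Σ (O − E)² / E
  colored starchy: (96 − 93.375)² / 93.375 = 0.0738
  colored waxy: (31 − 31.125)² / 31.125 = 0.0005
  colorless starchy: (30 − 31.125)² / 31.125 = 0.0407
  colorless waxy: (9 − 10.375)² / 10.375 = 0.1822
χ² = 0.0738 + 0.0005 + 0.0407 + 0.1822 = 0.2972 ≈ 0.297

0.297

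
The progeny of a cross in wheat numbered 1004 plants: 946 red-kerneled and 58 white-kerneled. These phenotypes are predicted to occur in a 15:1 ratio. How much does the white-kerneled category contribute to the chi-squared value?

0.360

Total ratio parts = 16. Expected numbers out of 1004:
  red-kerneled: 1004 × 15/16 = 941.25
  white-kerneled: 1004 × 1/16 = 62.75
Contribution of white-kerneled: (58 − 62.75)² / 62.75 = 0.3596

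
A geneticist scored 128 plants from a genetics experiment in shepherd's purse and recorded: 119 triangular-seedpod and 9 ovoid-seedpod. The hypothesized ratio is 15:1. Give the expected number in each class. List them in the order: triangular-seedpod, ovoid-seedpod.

120, 8

Under the 15:1 hypothesis (Σ ratio = 16, N = 128):
  triangular-seedpod: 128 × 15/16 = 120
  ovoid-seedpod: 128 × 1/16 = 8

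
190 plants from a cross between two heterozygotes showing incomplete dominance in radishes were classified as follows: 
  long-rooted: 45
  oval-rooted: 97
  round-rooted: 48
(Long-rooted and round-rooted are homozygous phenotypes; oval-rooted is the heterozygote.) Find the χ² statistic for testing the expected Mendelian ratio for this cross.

With incomplete dominance, a heterozygote × heterozygote cross gives a 1:2:1 phenotypic ratio.
Expected counts for N = 190 under a 1:2:1 ratio (total parts = 4):
  long-rooted: 190 × 1/4 = 47.5
  oval-rooted: 190 × 2/4 = 95
  round-rooted: 190 × 1/4 = 47.5
χ² = Σ (O − E)² / E
  long-rooted: (45 − 47.5)² / 47.5 = 0.1316
  oval-rooted: (97 − 95)² / 95 = 0.0421
  round-rooted: (48 − 47.5)² / 47.5 = 0.0053
χ² = 0.1316 + 0.0421 + 0.0053 = 0.179

0.179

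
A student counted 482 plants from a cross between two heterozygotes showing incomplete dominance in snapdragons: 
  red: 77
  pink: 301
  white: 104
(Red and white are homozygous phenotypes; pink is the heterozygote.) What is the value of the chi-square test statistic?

32.900

With incomplete dominance, a heterozygote × heterozygote cross gives a 1:2:1 phenotypic ratio.
The 1:2:1 ratio has 4 parts, so with N = 482 the expected counts are:
  red: 482 × 1/4 = 120.5
  pink: 482 × 2/4 = 241
  white: 482 × 1/4 = 120.5
χ² = Σ (O − E)² / E
  red: (77 − 120.5)² / 120.5 = 15.7033
  pink: (301 − 241)² / 241 = 14.9378
  white: (104 − 120.5)² / 120.5 = 2.2593
χ² = 15.7033 + 14.9378 + 2.2593 = 32.9004 ≈ 32.900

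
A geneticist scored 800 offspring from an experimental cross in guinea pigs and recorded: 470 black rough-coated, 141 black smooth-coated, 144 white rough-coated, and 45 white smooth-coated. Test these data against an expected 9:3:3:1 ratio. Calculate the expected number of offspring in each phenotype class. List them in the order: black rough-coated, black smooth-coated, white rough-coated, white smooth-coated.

450, 150, 150, 50

The 9:3:3:1 ratio has 16 parts, so with N = 800 the expected counts are:
  black rough-coated: 800 × 9/16 = 450
  black smooth-coated: 800 × 3/16 = 150
  white rough-coated: 800 × 3/16 = 150
  white smooth-coated: 800 × 1/16 = 50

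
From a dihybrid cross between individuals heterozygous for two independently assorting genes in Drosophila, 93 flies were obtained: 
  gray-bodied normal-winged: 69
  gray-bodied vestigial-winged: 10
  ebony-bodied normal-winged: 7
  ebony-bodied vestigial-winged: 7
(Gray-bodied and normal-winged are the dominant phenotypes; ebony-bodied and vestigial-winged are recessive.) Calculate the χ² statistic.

14.986

A dihybrid F₂ with independent assortment and complete dominance at both loci gives a 9:3:3:1 phenotypic ratio.
Under the 9:3:3:1 hypothesis (Σ ratio = 16, N = 93):
  gray-bodied normal-winged: 93 × 9/16 = 52.3125
  gray-bodied vestigial-winged: 93 × 3/16 = 17.4375
  ebony-bodied normal-winged: 93 × 3/16 = 17.4375
  ebony-bodied vestigial-winged: 93 × 1/16 = 5.8125
χ² = Σ (O − E)² / E
  gray-bodied normal-winged: (69 − 52.3125)² / 52.3125 = 5.3233
  gray-bodied vestigial-winged: (10 − 17.4375)² / 17.4375 = 3.1723
  ebony-bodied normal-winged: (7 − 17.4375)² / 17.4375 = 6.2475
  ebony-bodied vestigial-winged: (7 − 5.8125)² / 5.8125 = 0.2426
χ² = 5.3233 + 3.1723 + 6.2475 + 0.2426 = 14.9857 ≈ 14.986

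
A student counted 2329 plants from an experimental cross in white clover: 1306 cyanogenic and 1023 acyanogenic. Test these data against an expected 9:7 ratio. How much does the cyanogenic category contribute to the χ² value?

0.013

Under the 9:7 hypothesis (Σ ratio = 16, N = 2329):
  cyanogenic: 2329 × 9/16 = 1310.0625
  acyanogenic: 2329 × 7/16 = 1018.9375
Contribution of cyanogenic: (1306 − 1310.0625)² / 1310.0625 = 0.0126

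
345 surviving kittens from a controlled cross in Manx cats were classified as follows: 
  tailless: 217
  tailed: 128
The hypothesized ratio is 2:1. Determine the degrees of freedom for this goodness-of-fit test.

A goodness-of-fit test with 2 phenotype classes has df = 2 − 1 = 1.

1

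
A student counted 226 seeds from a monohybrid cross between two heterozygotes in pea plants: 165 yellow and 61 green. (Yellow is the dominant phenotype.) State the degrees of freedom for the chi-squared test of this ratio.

1

For a monohybrid cross between heterozygotes with complete dominance, the expected phenotypic ratio is 3:1.
A goodness-of-fit test with 2 phenotype classes has df = 2 − 1 = 1.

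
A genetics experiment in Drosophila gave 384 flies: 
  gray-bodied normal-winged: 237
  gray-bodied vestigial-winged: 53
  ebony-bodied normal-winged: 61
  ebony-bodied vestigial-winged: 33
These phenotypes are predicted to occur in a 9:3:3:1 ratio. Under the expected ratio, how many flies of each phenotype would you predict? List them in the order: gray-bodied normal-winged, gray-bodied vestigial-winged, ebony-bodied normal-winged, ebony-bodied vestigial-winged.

216, 72, 72, 24

Expected counts for N = 384 under a 9:3:3:1 ratio (total parts = 16):
  gray-bodied normal-winged: 384 × 9/16 = 216
  gray-bodied vestigial-winged: 384 × 3/16 = 72
  ebony-bodied normal-winged: 384 × 3/16 = 72
  ebony-bodied vestigial-winged: 384 × 1/16 = 24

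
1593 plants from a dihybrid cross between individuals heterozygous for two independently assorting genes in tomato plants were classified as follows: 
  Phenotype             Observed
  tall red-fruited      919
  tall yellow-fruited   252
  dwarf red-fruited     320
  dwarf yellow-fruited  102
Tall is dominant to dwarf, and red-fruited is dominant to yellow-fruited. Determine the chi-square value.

A dihybrid F₂ with independent assortment and complete dominance at both loci gives a 9:3:3:1 phenotypic ratio.
The 9:3:3:1 ratio has 16 parts, so with N = 1593 the expected counts are:
  tall red-fruited: 1593 × 9/16 = 896.0625
  tall yellow-fruited: 1593 × 3/16 = 298.6875
  dwarf red-fruited: 1593 × 3/16 = 298.6875
  dwarf yellow-fruited: 1593 × 1/16 = 99.5625
χ² = Σ (O − E)² / E
  tall red-fruited: (919 − 896.0625)² / 896.0625 = 0.5872
  tall yellow-fruited: (252 − 298.6875)² / 298.6875 = 7.2977
  dwarf red-fruited: (320 − 298.6875)² / 298.6875 = 1.5207
  dwarf yellow-fruited: (102 − 99.5625)² / 99.5625 = 0.0597
χ² = 0.5872 + 7.2977 + 1.5207 + 0.0597 = 9.4653 ≈ 9.465

9.465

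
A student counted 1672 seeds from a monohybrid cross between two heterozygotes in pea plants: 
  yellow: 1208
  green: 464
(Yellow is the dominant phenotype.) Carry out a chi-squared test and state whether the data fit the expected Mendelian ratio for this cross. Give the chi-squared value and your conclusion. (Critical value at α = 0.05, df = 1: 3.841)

6.750; not consistent

For a monohybrid cross between heterozygotes with complete dominance, the expected phenotypic ratio is 3:1.
Under the 3:1 hypothesis (Σ ratio = 4, N = 1672):
  yellow: 1672 × 3/4 = 1254
  green: 1672 × 1/4 = 418
χ² = Σ (O − E)² / E
  yellow: (1208 − 1254)² / 1254 = 1.6874
  green: (464 − 418)² / 418 = 5.0622
χ² = 1.6874 + 5.0622 = 6.7496 ≈ 6.750
Degrees of freedom = 2 − 1 = 1; critical value at α = 0.05 is 3.841.
Since 6.750 > 3.841, we reject the null hypothesis — the data do not fit the 3:1 ratio.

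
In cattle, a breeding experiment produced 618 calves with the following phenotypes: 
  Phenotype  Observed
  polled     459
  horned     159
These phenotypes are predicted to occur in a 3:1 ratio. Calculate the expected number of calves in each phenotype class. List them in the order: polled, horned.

Under the 3:1 hypothesis (Σ ratio = 4, N = 618):
  polled: 618 × 3/4 = 463.5
  horned: 618 × 1/4 = 154.5

463.5, 154.5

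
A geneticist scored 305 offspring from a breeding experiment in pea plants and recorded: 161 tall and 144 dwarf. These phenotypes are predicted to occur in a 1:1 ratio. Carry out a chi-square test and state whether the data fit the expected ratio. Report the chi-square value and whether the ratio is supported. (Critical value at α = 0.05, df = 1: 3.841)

0.948; consistent

The 1:1 ratio has 2 parts, so with N = 305 the expected counts are:
  tall: 305 × 1/2 = 152.5
  dwarf: 305 × 1/2 = 152.5
χ² = Σ (O − E)² / E
  tall: (161 − 152.5)² / 152.5 = 0.4738
  dwarf: (144 − 152.5)² / 152.5 = 0.4738
χ² = 0.4738 + 0.4738 = 0.9476 ≈ 0.948
Degrees of freedom = 2 − 1 = 1; critical value at α = 0.05 is 3.841.
Since 0.948 < 3.841, we fail to reject the null hypothesis — the data are consistent with the 1:1 ratio.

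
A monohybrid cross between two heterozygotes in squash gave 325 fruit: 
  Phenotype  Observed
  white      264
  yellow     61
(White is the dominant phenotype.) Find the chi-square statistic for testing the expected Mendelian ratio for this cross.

For a monohybrid cross between heterozygotes with complete dominance, the expected phenotypic ratio is 3:1.
Under the 3:1 hypothesis (Σ ratio = 4, N = 325):
  white: 325 × 3/4 = 243.75
  yellow: 325 × 1/4 = 81.25
χ² = Σ (O − E)² / E
  white: (264 − 243.75)² / 243.75 = 1.6823
  yellow: (61 − 81.25)² / 81.25 = 5.0469
χ² = 1.6823 + 5.0469 = 6.7292 ≈ 6.729

6.729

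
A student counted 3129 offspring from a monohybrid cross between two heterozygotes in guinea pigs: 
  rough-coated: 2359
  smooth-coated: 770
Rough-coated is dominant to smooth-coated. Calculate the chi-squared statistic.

For a monohybrid cross between heterozygotes with complete dominance, the expected phenotypic ratio is 3:1.
The 3:1 ratio has 4 parts, so with N = 3129 the expected counts are:
  rough-coated: 3129 × 3/4 = 2346.75
  smooth-coated: 3129 × 1/4 = 782.25
χ² = Σ (O − E)² / E
  rough-coated: (2359 − 2346.75)² / 2346.75 = 0.0639
  smooth-coated: (770 − 782.25)² / 782.25 = 0.1918
χ² = 0.0639 + 0.1918 = 0.2557 ≈ 0.256

0.256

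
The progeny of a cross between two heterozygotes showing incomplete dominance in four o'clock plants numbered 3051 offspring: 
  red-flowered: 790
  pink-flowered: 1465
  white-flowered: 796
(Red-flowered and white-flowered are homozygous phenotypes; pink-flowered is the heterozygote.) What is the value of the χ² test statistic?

With incomplete dominance, a heterozygote × heterozygote cross gives a 1:2:1 phenotypic ratio.
Total ratio parts = 4. Expected numbers out of 3051:
  red-flowered: 3051 × 1/4 = 762.75
  pink-flowered: 3051 × 2/4 = 1525.5
  white-flowered: 3051 × 1/4 = 762.75
χ² = Σ (O − E)² / E
  red-flowered: (790 − 762.75)² / 762.75 = 0.9735
  pink-flowered: (1465 − 1525.5)² / 1525.5 = 2.3994
  white-flowered: (796 − 762.75)² / 762.75 = 1.4494
χ² = 0.9735 + 2.3994 + 1.4494 = 4.8223 ≈ 4.822

4.822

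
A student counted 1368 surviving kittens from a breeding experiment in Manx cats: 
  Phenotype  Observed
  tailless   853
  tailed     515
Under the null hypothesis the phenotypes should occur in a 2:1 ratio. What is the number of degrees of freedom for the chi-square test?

A goodness-of-fit test with 2 phenotype classes has df = 2 − 1 = 1.

1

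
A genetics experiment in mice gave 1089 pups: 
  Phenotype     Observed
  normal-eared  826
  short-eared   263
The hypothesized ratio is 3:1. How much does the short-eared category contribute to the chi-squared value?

0.314

Total ratio parts = 4. Expected numbers out of 1089:
  normal-eared: 1089 × 3/4 = 816.75
  short-eared: 1089 × 1/4 = 272.25
Contribution of short-eared: (263 − 272.25)² / 272.25 = 0.3143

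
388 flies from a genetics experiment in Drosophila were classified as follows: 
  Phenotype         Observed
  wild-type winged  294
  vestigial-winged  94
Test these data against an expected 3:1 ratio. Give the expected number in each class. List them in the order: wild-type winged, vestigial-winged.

291, 97

Expected counts for N = 388 under a 3:1 ratio (total parts = 4):
  wild-type winged: 388 × 3/4 = 291
  vestigial-winged: 388 × 1/4 = 97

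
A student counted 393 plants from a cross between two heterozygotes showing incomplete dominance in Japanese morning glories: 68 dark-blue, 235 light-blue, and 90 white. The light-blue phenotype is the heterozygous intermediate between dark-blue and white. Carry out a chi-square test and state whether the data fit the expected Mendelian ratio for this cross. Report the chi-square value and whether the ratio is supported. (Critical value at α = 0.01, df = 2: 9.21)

With incomplete dominance, a heterozygote × heterozygote cross gives a 1:2:1 phenotypic ratio.
Under the 1:2:1 hypothesis (Σ ratio = 4, N = 393):
  dark-blue: 393 × 1/4 = 98.25
  light-blue: 393 × 2/4 = 196.5
  white: 393 × 1/4 = 98.25
χ² = Σ (O − E)² / E
  dark-blue: (68 − 98.25)² / 98.25 = 9.3136
  light-blue: (235 − 196.5)² / 196.5 = 7.5433
  white: (90 − 98.25)² / 98.25 = 0.6927
χ² = 9.3136 + 7.5433 + 0.6927 = 17.5496 ≈ 17.550
Degrees of freedom = 3 − 1 = 2; critical value at α = 0.01 is 9.21.
Since 17.550 > 9.21, we reject the null hypothesis — the data do not fit the 1:2:1 ratio.

17.550; not consistent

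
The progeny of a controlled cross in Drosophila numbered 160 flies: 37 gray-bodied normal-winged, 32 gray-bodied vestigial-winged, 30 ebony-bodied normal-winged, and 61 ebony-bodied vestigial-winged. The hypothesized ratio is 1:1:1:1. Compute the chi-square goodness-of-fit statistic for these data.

Under the 1:1:1:1 hypothesis (Σ ratio = 4, N = 160):
  gray-bodied normal-winged: 160 × 1/4 = 40
  gray-bodied vestigial-winged: 160 × 1/4 = 40
  ebony-bodied normal-winged: 160 × 1/4 = 40
  ebony-bodied vestigial-winged: 160 × 1/4 = 40
χ² = Σ (O − E)² / E
  gray-bodied normal-winged: (37 − 40)² / 40 = 0.2250
  gray-bodied vestigial-winged: (32 − 40)² / 40 = 1.6000
  ebony-bodied normal-winged: (30 − 40)² / 40 = 2.5000
  ebony-bodied vestigial-winged: (61 − 40)² / 40 = 11.0250
χ² = 0.2250 + 1.6000 + 2.5000 + 11.0250 = 15.350

15.350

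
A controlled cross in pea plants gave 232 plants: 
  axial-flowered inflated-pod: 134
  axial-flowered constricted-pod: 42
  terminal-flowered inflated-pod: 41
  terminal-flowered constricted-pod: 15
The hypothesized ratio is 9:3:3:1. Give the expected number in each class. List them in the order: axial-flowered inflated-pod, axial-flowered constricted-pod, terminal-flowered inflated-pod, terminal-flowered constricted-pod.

Expected counts for N = 232 under a 9:3:3:1 ratio (total parts = 16):
  axial-flowered inflated-pod: 232 × 9/16 = 130.5
  axial-flowered constricted-pod: 232 × 3/16 = 43.5
  terminal-flowered inflated-pod: 232 × 3/16 = 43.5
  terminal-flowered constricted-pod: 232 × 1/16 = 14.5

130.5, 43.5, 43.5, 14.5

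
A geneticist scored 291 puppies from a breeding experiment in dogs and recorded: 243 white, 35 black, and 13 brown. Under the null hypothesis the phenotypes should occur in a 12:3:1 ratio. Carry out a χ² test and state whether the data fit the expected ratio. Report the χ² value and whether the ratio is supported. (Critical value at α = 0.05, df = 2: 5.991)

Expected counts for N = 291 under a 12:3:1 ratio (total parts = 16):
  white: 291 × 12/16 = 218.25
  black: 291 × 3/16 = 54.5625
  brown: 291 × 1/16 = 18.1875
χ² = Σ (O − E)² / E
  white: (243 − 218.25)² / 218.25 = 2.8067
  black: (35 − 54.5625)² / 54.5625 = 7.0138
  brown: (13 − 18.1875)² / 18.1875 = 1.4796
χ² = 2.8067 + 7.0138 + 1.4796 = 11.3001 ≈ 11.300
Degrees of freedom = 3 − 1 = 2; critical value at α = 0.05 is 5.991.
Since 11.300 > 5.991, we reject the null hypothesis — the data do not fit the 12:3:1 ratio.

11.300; not consistent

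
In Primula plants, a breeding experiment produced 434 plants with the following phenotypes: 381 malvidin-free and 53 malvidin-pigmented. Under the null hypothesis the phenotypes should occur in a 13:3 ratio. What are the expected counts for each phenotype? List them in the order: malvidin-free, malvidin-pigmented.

352.625, 81.375

Under the 13:3 hypothesis (Σ ratio = 16, N = 434):
  malvidin-free: 434 × 13/16 = 352.625
  malvidin-pigmented: 434 × 3/16 = 81.375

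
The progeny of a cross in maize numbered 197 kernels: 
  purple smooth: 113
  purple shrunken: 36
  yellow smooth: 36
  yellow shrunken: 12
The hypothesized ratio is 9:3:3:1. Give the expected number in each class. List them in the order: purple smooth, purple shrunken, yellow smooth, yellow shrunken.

110.8125, 36.9375, 36.9375, 12.3125

Under the 9:3:3:1 hypothesis (Σ ratio = 16, N = 197):
  purple smooth: 197 × 9/16 = 110.8125
  purple shrunken: 197 × 3/16 = 36.9375
  yellow smooth: 197 × 3/16 = 36.9375
  yellow shrunken: 197 × 1/16 = 12.3125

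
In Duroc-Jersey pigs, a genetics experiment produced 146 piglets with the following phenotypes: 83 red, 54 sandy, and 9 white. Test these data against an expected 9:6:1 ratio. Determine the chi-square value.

0.021

Under the 9:6:1 hypothesis (Σ ratio = 16, N = 146):
  red: 146 × 9/16 = 82.125
  sandy: 146 × 6/16 = 54.75
  white: 146 × 1/16 = 9.125
χ² = Σ (O − E)² / E
  red: (83 − 82.125)² / 82.125 = 0.0093
  sandy: (54 − 54.75)² / 54.75 = 0.0103
  white: (9 − 9.125)² / 9.125 = 0.0017
χ² = 0.0093 + 0.0103 + 0.0017 = 0.0213 ≈ 0.021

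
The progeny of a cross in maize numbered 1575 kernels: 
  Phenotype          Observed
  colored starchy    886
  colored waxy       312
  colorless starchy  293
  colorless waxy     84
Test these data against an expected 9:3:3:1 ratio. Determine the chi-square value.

Expected counts for N = 1575 under a 9:3:3:1 ratio (total parts = 16):
  colored starchy: 1575 × 9/16 = 885.9375
  colored waxy: 1575 × 3/16 = 295.3125
  colorless starchy: 1575 × 3/16 = 295.3125
  colorless waxy: 1575 × 1/16 = 98.4375
χ² = Σ (O − E)² / E
  colored starchy: (886 − 885.9375)² / 885.9375 = 0.0000
  colored waxy: (312 − 295.3125)² / 295.3125 = 0.9430
  colorless starchy: (293 − 295.3125)² / 295.3125 = 0.0181
  colorless waxy: (84 − 98.4375)² / 98.4375 = 2.1175
χ² = 0.0000 + 0.9430 + 0.0181 + 2.1175 = 3.0786 ≈ 3.079

3.079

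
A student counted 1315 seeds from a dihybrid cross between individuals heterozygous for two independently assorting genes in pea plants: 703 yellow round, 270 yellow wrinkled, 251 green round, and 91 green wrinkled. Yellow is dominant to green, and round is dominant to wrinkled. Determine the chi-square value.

A dihybrid F₂ with independent assortment and complete dominance at both loci gives a 9:3:3:1 phenotypic ratio.
Total ratio parts = 16. Expected numbers out of 1315:
  yellow round: 1315 × 9/16 = 739.6875
  yellow wrinkled: 1315 × 3/16 = 246.5625
  green round: 1315 × 3/16 = 246.5625
  green wrinkled: 1315 × 1/16 = 82.1875
χ² = Σ (O − E)² / E
  yellow round: (703 − 739.6875)² / 739.6875 = 1.8197
  yellow wrinkled: (270 − 246.5625)² / 246.5625 = 2.2279
  green round: (251 − 246.5625)² / 246.5625 = 0.0799
  green wrinkled: (91 − 82.1875)² / 82.1875 = 0.9449
χ² = 1.8197 + 2.2279 + 0.0799 + 0.9449 = 5.0724 ≈ 5.072

5.072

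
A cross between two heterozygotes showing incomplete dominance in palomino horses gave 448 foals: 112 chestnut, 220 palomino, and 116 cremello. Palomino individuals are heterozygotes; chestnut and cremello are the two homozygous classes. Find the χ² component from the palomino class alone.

With incomplete dominance, a heterozygote × heterozygote cross gives a 1:2:1 phenotypic ratio.
The 1:2:1 ratio has 4 parts, so with N = 448 the expected counts are:
  chestnut: 448 × 1/4 = 112
  palomino: 448 × 2/4 = 224
  cremello: 448 × 1/4 = 112
Contribution of palomino: (220 − 224)² / 224 = 0.0714

0.071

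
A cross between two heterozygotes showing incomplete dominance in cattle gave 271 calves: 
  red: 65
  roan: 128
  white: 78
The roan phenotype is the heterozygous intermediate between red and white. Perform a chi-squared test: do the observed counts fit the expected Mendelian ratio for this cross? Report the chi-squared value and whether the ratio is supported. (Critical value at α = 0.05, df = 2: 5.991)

With incomplete dominance, a heterozygote × heterozygote cross gives a 1:2:1 phenotypic ratio.
Expected counts for N = 271 under a 1:2:1 ratio (total parts = 4):
  red: 271 × 1/4 = 67.75
  roan: 271 × 2/4 = 135.5
  white: 271 × 1/4 = 67.75
χ² = Σ (O − E)² / E
  red: (65 − 67.75)² / 67.75 = 0.1116
  roan: (128 − 135.5)² / 135.5 = 0.4151
  white: (78 − 67.75)² / 67.75 = 1.5507
χ² = 0.1116 + 0.4151 + 1.5507 = 2.0774 ≈ 2.077
Degrees of freedom = 3 − 1 = 2; critical value at α = 0.05 is 5.991.
Since 2.077 < 5.991, we fail to reject the null hypothesis — the data are consistent with the 1:2:1 ratio.

2.077; consistent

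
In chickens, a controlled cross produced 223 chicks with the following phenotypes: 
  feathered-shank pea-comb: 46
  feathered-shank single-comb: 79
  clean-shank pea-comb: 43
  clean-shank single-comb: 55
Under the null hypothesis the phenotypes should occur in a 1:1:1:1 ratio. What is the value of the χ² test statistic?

14.327

The 1:1:1:1 ratio has 4 parts, so with N = 223 the expected counts are:
  feathered-shank pea-comb: 223 × 1/4 = 55.75
  feathered-shank single-comb: 223 × 1/4 = 55.75
  clean-shank pea-comb: 223 × 1/4 = 55.75
  clean-shank single-comb: 223 × 1/4 = 55.75
χ² = Σ (O − E)² / E
  feathered-shank pea-comb: (46 − 55.75)² / 55.75 = 1.7052
  feathered-shank single-comb: (79 − 55.75)² / 55.75 = 9.6962
  clean-shank pea-comb: (43 − 55.75)² / 55.75 = 2.9159
  clean-shank single-comb: (55 − 55.75)² / 55.75 = 0.0101
χ² = 1.7052 + 9.6962 + 2.9159 + 0.0101 = 14.3274 ≈ 14.327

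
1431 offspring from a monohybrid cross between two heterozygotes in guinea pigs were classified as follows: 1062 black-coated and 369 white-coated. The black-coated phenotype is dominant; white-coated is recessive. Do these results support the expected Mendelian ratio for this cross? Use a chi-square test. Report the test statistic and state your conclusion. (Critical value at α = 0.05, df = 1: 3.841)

0.472; consistent

For a monohybrid cross between heterozygotes with complete dominance, the expected phenotypic ratio is 3:1.
Total ratio parts = 4. Expected numbers out of 1431:
  black-coated: 1431 × 3/4 = 1073.25
  white-coated: 1431 × 1/4 = 357.75
χ² = Σ (O − E)² / E
  black-coated: (1062 − 1073.25)² / 1073.25 = 0.1179
  white-coated: (369 − 357.75)² / 357.75 = 0.3538
χ² = 0.1179 + 0.3538 = 0.4717 ≈ 0.472
Degrees of freedom = 2 − 1 = 1; critical value at α = 0.05 is 3.841.
Since 0.472 < 3.841, we fail to reject the null hypothesis — the data are consistent with the 3:1 ratio.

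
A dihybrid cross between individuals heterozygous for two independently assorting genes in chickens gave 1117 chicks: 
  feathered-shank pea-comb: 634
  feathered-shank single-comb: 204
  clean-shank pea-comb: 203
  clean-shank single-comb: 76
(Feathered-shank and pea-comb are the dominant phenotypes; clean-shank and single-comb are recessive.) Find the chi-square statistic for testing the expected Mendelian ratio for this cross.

A dihybrid F₂ with independent assortment and complete dominance at both loci gives a 9:3:3:1 phenotypic ratio.
The 9:3:3:1 ratio has 16 parts, so with N = 1117 the expected counts are:
  feathered-shank pea-comb: 1117 × 9/16 = 628.3125
  feathered-shank single-comb: 1117 × 3/16 = 209.4375
  clean-shank pea-comb: 1117 × 3/16 = 209.4375
  clean-shank single-comb: 1117 × 1/16 = 69.8125
χ² = Σ (O − E)² / E
  feathered-shank pea-comb: (634 − 628.3125)² / 628.3125 = 0.0515
  feathered-shank single-comb: (204 − 209.4375)² / 209.4375 = 0.1412
  clean-shank pea-comb: (203 − 209.4375)² / 209.4375 = 0.1979
  clean-shank single-comb: (76 − 69.8125)² / 69.8125 = 0.5484
χ² = 0.0515 + 0.1412 + 0.1979 + 0.5484 = 0.939

0.939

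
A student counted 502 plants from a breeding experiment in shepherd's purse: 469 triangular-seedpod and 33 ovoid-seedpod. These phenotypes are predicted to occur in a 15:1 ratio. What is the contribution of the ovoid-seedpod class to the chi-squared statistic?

The 15:1 ratio has 16 parts, so with N = 502 the expected counts are:
  triangular-seedpod: 502 × 15/16 = 470.625
  ovoid-seedpod: 502 × 1/16 = 31.375
Contribution of ovoid-seedpod: (33 − 31.375)² / 31.375 = 0.0842

0.084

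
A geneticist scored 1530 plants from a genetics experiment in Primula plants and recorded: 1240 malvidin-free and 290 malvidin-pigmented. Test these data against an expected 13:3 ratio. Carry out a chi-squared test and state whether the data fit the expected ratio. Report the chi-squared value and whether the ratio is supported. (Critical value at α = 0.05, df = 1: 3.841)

The 13:3 ratio has 16 parts, so with N = 1530 the expected counts are:
  malvidin-free: 1530 × 13/16 = 1243.125
  malvidin-pigmented: 1530 × 3/16 = 286.875
χ² = Σ (O − E)² / E
  malvidin-free: (1240 − 1243.125)² / 1243.125 = 0.0079
  malvidin-pigmented: (290 − 286.875)² / 286.875 = 0.0340
χ² = 0.0079 + 0.0340 = 0.0419 ≈ 0.042
Degrees of freedom = 2 − 1 = 1; critical value at α = 0.05 is 3.841.
Since 0.042 < 3.841, we fail to reject the null hypothesis — the data are consistent with the 13:3 ratio.

0.042; consistent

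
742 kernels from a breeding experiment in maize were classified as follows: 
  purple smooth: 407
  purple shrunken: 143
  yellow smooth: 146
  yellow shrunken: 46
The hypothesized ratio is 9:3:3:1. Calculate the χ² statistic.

0.709

The 9:3:3:1 ratio has 16 parts, so with N = 742 the expected counts are:
  purple smooth: 742 × 9/16 = 417.375
  purple shrunken: 742 × 3/16 = 139.125
  yellow smooth: 742 × 3/16 = 139.125
  yellow shrunken: 742 × 1/16 = 46.375
χ² = Σ (O − E)² / E
  purple smooth: (407 − 417.375)² / 417.375 = 0.2579
  purple shrunken: (143 − 139.125)² / 139.125 = 0.1079
  yellow smooth: (146 − 139.125)² / 139.125 = 0.3397
  yellow shrunken: (46 − 46.375)² / 46.375 = 0.0030
χ² = 0.2579 + 0.1079 + 0.3397 + 0.0030 = 0.7085 ≈ 0.709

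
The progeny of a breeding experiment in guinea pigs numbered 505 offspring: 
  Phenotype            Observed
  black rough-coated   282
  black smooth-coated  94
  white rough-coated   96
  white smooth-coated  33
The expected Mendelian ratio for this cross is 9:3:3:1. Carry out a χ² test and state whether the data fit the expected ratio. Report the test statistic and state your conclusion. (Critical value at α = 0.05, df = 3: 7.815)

Total ratio parts = 16. Expected numbers out of 505:
  black rough-coated: 505 × 9/16 = 284.0625
  black smooth-coated: 505 × 3/16 = 94.6875
  white rough-coated: 505 × 3/16 = 94.6875
  white smooth-coated: 505 × 1/16 = 31.5625
χ² = Σ (O − E)² / E
  black rough-coated: (282 − 284.0625)² / 284.0625 = 0.0150
  black smooth-coated: (94 − 94.6875)² / 94.6875 = 0.0050
  white rough-coated: (96 − 94.6875)² / 94.6875 = 0.0182
  white smooth-coated: (33 − 31.5625)² / 31.5625 = 0.0655
χ² = 0.0150 + 0.0050 + 0.0182 + 0.0655 = 0.1037 ≈ 0.104
Degrees of freedom = 4 − 1 = 3; critical value at α = 0.05 is 7.815.
Since 0.104 < 7.815, we fail to reject the null hypothesis — the data are consistent with the 9:3:3:1 ratio.

0.104; consistent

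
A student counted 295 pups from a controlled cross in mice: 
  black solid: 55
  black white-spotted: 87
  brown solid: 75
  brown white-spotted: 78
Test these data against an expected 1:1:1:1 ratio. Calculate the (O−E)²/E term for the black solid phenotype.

4.767

Under the 1:1:1:1 hypothesis (Σ ratio = 4, N = 295):
  black solid: 295 × 1/4 = 73.75
  black white-spotted: 295 × 1/4 = 73.75
  brown solid: 295 × 1/4 = 73.75
  brown white-spotted: 295 × 1/4 = 73.75
Contribution of black solid: (55 − 73.75)² / 73.75 = 4.7669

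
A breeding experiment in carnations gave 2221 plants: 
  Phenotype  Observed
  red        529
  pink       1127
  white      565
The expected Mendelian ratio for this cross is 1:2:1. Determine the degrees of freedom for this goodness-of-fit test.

2

A goodness-of-fit test with 3 phenotype classes has df = 3 − 1 = 2.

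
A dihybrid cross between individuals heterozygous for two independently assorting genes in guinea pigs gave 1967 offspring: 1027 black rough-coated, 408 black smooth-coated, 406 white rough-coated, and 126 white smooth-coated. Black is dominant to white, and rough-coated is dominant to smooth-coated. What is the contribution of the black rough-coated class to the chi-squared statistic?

5.703

A dihybrid F₂ with independent assortment and complete dominance at both loci gives a 9:3:3:1 phenotypic ratio.
Expected counts for N = 1967 under a 9:3:3:1 ratio (total parts = 16):
  black rough-coated: 1967 × 9/16 = 1106.4375
  black smooth-coated: 1967 × 3/16 = 368.8125
  white rough-coated: 1967 × 3/16 = 368.8125
  white smooth-coated: 1967 × 1/16 = 122.9375
Contribution of black rough-coated: (1027 − 1106.4375)² / 1106.4375 = 5.7033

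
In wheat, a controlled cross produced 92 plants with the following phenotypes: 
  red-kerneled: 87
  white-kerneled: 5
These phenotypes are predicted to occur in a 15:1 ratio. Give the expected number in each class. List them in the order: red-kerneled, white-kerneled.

Under the 15:1 hypothesis (Σ ratio = 16, N = 92):
  red-kerneled: 92 × 15/16 = 86.25
  white-kerneled: 92 × 1/16 = 5.75

86.25, 5.75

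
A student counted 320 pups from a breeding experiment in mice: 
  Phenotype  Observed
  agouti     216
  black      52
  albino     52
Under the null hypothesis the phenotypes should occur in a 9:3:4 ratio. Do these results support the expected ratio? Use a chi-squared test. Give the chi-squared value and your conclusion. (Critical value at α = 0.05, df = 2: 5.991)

18.067; not consistent

Total ratio parts = 16. Expected numbers out of 320:
  agouti: 320 × 9/16 = 180
  black: 320 × 3/16 = 60
  albino: 320 × 4/16 = 80
χ² = Σ (O − E)² / E
  agouti: (216 − 180)² / 180 = 7.2000
  black: (52 − 60)² / 60 = 1.0667
  albino: (52 − 80)² / 80 = 9.8000
χ² = 7.2000 + 1.0667 + 9.8000 = 18.0667 ≈ 18.067
Degrees of freedom = 3 − 1 = 2; critical value at α = 0.05 is 5.991.
Since 18.067 > 5.991, we reject the null hypothesis — the data do not fit the 9:3:4 ratio.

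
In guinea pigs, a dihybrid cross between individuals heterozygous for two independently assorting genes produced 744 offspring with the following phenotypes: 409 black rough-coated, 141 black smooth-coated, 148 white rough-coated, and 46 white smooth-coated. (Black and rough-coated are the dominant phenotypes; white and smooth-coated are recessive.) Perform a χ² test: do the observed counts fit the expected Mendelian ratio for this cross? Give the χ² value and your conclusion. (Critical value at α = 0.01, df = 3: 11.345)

0.755; consistent

A dihybrid F₂ with independent assortment and complete dominance at both loci gives a 9:3:3:1 phenotypic ratio.
The 9:3:3:1 ratio has 16 parts, so with N = 744 the expected counts are:
  black rough-coated: 744 × 9/16 = 418.5
  black smooth-coated: 744 × 3/16 = 139.5
  white rough-coated: 744 × 3/16 = 139.5
  white smooth-coated: 744 × 1/16 = 46.5
χ² = Σ (O − E)² / E
  black rough-coated: (409 − 418.5)² / 418.5 = 0.2157
  black smooth-coated: (141 − 139.5)² / 139.5 = 0.0161
  white rough-coated: (148 − 139.5)² / 139.5 = 0.5179
  white smooth-coated: (46 − 46.5)² / 46.5 = 0.0054
χ² = 0.2157 + 0.0161 + 0.5179 + 0.0054 = 0.7551 ≈ 0.755
Degrees of freedom = 4 − 1 = 3; critical value at α = 0.01 is 11.345.
Since 0.755 < 11.345, we fail to reject the null hypothesis — the data are consistent with the 9:3:3:1 ratio.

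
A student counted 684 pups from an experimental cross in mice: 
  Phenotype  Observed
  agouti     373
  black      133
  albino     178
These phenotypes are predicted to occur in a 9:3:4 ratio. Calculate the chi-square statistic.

0.821

Expected counts for N = 684 under a 9:3:4 ratio (total parts = 16):
  agouti: 684 × 9/16 = 384.75
  black: 684 × 3/16 = 128.25
  albino: 684 × 4/16 = 171
χ² = Σ (O − E)² / E
  agouti: (373 − 384.75)² / 384.75 = 0.3588
  black: (133 − 128.25)² / 128.25 = 0.1759
  albino: (178 − 171)² / 171 = 0.2865
χ² = 0.3588 + 0.1759 + 0.2865 = 0.8212 ≈ 0.821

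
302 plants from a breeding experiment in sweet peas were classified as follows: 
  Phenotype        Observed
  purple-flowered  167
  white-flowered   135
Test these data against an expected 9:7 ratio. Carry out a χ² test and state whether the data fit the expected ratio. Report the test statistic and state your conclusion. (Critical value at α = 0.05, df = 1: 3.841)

0.111; consistent

Total ratio parts = 16. Expected numbers out of 302:
  purple-flowered: 302 × 9/16 = 169.875
  white-flowered: 302 × 7/16 = 132.125
χ² = Σ (O − E)² / E
  purple-flowered: (167 − 169.875)² / 169.875 = 0.0487
  white-flowered: (135 − 132.125)² / 132.125 = 0.0626
χ² = 0.0487 + 0.0626 = 0.1113 ≈ 0.111
Degrees of freedom = 2 − 1 = 1; critical value at α = 0.05 is 3.841.
Since 0.111 < 3.841, we fail to reject the null hypothesis — the data are consistent with the 9:7 ratio.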